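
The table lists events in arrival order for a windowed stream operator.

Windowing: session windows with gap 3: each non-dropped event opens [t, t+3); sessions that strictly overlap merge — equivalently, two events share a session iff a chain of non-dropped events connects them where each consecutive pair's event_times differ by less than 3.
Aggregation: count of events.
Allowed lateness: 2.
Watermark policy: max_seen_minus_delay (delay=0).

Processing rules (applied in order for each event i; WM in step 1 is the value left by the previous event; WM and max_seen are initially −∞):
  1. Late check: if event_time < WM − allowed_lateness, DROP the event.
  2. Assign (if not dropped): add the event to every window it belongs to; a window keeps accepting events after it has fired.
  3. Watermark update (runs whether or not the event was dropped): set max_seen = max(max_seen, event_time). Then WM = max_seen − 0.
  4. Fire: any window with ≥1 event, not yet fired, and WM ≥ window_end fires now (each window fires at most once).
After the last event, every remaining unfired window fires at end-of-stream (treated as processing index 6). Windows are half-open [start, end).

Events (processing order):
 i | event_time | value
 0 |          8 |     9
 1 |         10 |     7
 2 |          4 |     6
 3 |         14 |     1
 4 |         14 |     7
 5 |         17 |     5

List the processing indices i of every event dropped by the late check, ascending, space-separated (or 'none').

i=0 t=8 v=9: → [8,11); WM=8
i=1 t=10 v=7: → [8,13); WM=10
i=2 t=4 v=6: DROP (t<10-2); WM=10
i=3 t=14 v=1: → [14,17); WM=14
i=4 t=14 v=7: → [14,17); WM=14
i=5 t=17 v=5: → [17,20); WM=17

2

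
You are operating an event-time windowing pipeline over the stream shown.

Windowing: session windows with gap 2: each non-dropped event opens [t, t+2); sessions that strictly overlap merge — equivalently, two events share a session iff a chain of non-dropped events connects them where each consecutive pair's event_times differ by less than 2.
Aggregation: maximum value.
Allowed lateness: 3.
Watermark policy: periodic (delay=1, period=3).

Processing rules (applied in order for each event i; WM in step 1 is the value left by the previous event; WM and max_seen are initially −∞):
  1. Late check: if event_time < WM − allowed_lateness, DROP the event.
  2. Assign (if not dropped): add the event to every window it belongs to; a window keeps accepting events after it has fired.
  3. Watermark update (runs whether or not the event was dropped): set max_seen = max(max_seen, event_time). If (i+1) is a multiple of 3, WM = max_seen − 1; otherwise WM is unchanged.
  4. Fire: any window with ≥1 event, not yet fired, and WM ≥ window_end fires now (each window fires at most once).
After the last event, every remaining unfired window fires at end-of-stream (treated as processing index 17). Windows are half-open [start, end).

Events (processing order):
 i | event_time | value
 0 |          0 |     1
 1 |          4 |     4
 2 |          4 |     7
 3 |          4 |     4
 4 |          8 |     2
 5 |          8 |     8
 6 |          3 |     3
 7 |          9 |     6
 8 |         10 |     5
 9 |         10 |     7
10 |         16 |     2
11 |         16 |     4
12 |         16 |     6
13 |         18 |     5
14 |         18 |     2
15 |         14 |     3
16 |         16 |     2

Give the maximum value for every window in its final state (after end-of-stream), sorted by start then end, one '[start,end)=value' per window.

i=0 t=0 v=1: → [0,2); WM=−∞
i=1 t=4 v=4: → [4,6); WM=−∞
i=2 t=4 v=7: → [4,6); WM=3
i=3 t=4 v=4: → [4,6); WM=3
i=4 t=8 v=2: → [8,10); WM=3
i=5 t=8 v=8: → [8,10); WM=7
i=6 t=3 v=3: DROP (t<7-3); WM=7
i=7 t=9 v=6: → [8,11); WM=7
i=8 t=10 v=5: → [8,12); WM=9
i=9 t=10 v=7: → [8,12); WM=9
i=10 t=16 v=2: → [16,18); WM=9
i=11 t=16 v=4: → [16,18); WM=15
i=12 t=16 v=6: → [16,18); WM=15
i=13 t=18 v=5: → [18,20); WM=15
i=14 t=18 v=2: → [18,20); WM=17
i=15 t=14 v=3: → [14,16); WM=17
i=16 t=16 v=2: → [16,18); WM=17

[0,2)=1 [4,6)=7 [8,12)=8 [14,16)=3 [16,18)=6 [18,20)=5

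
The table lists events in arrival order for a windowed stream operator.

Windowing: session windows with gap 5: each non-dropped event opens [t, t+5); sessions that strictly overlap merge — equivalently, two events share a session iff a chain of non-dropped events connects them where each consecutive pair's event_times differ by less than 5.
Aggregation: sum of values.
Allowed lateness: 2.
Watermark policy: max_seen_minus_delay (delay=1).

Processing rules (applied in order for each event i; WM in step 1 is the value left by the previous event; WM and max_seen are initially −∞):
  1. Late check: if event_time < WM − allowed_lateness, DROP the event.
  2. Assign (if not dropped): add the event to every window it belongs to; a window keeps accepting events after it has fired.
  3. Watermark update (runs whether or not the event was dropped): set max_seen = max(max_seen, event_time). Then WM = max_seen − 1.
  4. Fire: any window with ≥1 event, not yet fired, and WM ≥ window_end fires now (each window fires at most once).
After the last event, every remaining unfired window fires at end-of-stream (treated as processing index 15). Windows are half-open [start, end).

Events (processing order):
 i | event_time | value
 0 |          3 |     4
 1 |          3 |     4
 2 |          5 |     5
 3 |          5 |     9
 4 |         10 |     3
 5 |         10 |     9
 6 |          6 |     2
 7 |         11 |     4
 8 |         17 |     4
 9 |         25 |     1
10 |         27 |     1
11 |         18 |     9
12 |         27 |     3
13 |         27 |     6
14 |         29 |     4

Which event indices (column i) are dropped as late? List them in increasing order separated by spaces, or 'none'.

i=0 t=3 v=4: → [3,8); WM=2
i=1 t=3 v=4: → [3,8); WM=2
i=2 t=5 v=5: → [3,10); WM=4
i=3 t=5 v=9: → [3,10); WM=4
i=4 t=10 v=3: → [10,15); WM=9
i=5 t=10 v=9: → [10,15); WM=9
i=6 t=6 v=2: DROP (t<9-2); WM=9
i=7 t=11 v=4: → [10,16); WM=10
i=8 t=17 v=4: → [17,22); WM=16
i=9 t=25 v=1: → [25,30); WM=24
i=10 t=27 v=1: → [25,32); WM=26
i=11 t=18 v=9: DROP (t<26-2); WM=26
i=12 t=27 v=3: → [25,32); WM=26
i=13 t=27 v=6: → [25,32); WM=26
i=14 t=29 v=4: → [25,34); WM=28

6 11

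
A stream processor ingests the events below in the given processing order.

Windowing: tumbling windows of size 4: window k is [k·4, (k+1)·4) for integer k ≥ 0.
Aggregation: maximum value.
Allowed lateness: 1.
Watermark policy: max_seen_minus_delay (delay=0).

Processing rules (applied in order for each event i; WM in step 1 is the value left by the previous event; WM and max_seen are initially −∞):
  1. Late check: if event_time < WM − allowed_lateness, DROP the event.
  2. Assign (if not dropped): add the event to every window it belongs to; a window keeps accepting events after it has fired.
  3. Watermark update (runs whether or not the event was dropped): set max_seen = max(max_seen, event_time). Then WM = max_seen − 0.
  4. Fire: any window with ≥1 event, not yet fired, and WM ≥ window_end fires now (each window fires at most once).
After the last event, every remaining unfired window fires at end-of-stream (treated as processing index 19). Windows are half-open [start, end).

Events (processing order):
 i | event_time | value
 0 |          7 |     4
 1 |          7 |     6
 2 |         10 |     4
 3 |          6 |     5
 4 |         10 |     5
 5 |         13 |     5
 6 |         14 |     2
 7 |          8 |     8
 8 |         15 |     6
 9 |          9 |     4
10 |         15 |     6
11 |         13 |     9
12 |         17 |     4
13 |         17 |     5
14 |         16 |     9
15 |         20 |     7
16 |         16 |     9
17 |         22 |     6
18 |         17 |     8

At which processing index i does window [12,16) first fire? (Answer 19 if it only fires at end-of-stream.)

i=0 t=7 v=4: → [4,8); WM=7
i=1 t=7 v=6: → [4,8); WM=7
i=2 t=10 v=4: → [8,12); WM=10; [4,8) fires=6
i=3 t=6 v=5: DROP (t<10-1); WM=10
i=4 t=10 v=5: → [8,12); WM=10
i=5 t=13 v=5: → [12,16); WM=13; [8,12) fires=5
i=6 t=14 v=2: → [12,16); WM=14
i=7 t=8 v=8: DROP (t<14-1); WM=14
i=8 t=15 v=6: → [12,16); WM=15
i=9 t=9 v=4: DROP (t<15-1); WM=15
i=10 t=15 v=6: → [12,16); WM=15
i=11 t=13 v=9: DROP (t<15-1); WM=15
i=12 t=17 v=4: → [16,20); WM=17; [12,16) fires=6
i=13 t=17 v=5: → [16,20); WM=17
i=14 t=16 v=9: → [16,20); WM=17
i=15 t=20 v=7: → [20,24); WM=20; [16,20) fires=9
i=16 t=16 v=9: DROP (t<20-1); WM=20
i=17 t=22 v=6: → [20,24); WM=22
i=18 t=17 v=8: DROP (t<22-1); WM=22

12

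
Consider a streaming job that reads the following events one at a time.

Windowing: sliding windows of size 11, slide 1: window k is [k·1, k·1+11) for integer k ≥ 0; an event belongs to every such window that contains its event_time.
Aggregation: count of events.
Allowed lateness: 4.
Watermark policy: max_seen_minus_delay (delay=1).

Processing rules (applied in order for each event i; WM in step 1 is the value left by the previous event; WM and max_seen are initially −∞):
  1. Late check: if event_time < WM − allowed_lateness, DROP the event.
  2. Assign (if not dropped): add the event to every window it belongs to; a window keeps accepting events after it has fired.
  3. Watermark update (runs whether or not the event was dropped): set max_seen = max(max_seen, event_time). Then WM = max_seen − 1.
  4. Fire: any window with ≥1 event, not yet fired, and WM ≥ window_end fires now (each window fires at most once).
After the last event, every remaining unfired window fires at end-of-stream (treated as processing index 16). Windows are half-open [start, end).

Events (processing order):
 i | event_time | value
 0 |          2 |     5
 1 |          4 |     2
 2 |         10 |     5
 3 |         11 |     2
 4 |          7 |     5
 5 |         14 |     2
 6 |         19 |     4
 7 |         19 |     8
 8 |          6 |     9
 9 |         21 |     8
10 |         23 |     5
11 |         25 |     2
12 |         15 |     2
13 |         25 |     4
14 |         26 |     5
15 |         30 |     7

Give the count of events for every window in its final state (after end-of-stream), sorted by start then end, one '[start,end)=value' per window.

i=0 t=2 v=5: → [2,13),[1,12),[0,11); WM=1
i=1 t=4 v=2: → [4,15),[3,14),[2,13),[1,12),[0,11); WM=3
i=2 t=10 v=5: → [10,21),[9,20),[8,19),[7,18),[6,17),[5,16),[4,15),[3,14),[2,13),[1,12),[0,11); WM=9
i=3 t=11 v=2: → [11,22),[10,21),[9,20),[8,19),[7,18),[6,17),[5,16),[4,15),[3,14),[2,13),[1,12); WM=10
i=4 t=7 v=5: → [7,18),[6,17),[5,16),[4,15),[3,14),[2,13),[1,12),[0,11); WM=10
i=5 t=14 v=2: → [14,25),[13,24),[12,23),[11,22),[10,21),[9,20),[8,19),[7,18),[6,17),[5,16),[4,15); WM=13; [0,11) fires=4 [1,12) fires=5 [2,13) fires=5
i=6 t=19 v=4: → [19,30),[18,29),[17,28),[16,27),[15,26),[14,25),[13,24),[12,23),[11,22),[10,21),[9,20); WM=18; [3,14) fires=4 [4,15) fires=5 [5,16) fires=4 [6,17) fires=4 [7,18) fires=4
i=7 t=19 v=8: → [19,30),[18,29),[17,28),[16,27),[15,26),[14,25),[13,24),[12,23),[11,22),[10,21),[9,20); WM=18
i=8 t=6 v=9: DROP (t<18-4); WM=18
i=9 t=21 v=8: → [21,32),[20,31),[19,30),[18,29),[17,28),[16,27),[15,26),[14,25),[13,24),[12,23),[11,22); WM=20; [8,19) fires=3 [9,20) fires=5
i=10 t=23 v=5: → [23,34),[22,33),[21,32),[20,31),[19,30),[18,29),[17,28),[16,27),[15,26),[14,25),[13,24); WM=22; [10,21) fires=5 [11,22) fires=5
i=11 t=25 v=2: → [25,36),[24,35),[23,34),[22,33),[21,32),[20,31),[19,30),[18,29),[17,28),[16,27),[15,26); WM=24; [12,23) fires=4 [13,24) fires=5
i=12 t=15 v=2: DROP (t<24-4); WM=24
i=13 t=25 v=4: → [25,36),[24,35),[23,34),[22,33),[21,32),[20,31),[19,30),[18,29),[17,28),[16,27),[15,26); WM=24
i=14 t=26 v=5: → [26,37),[25,36),[24,35),[23,34),[22,33),[21,32),[20,31),[19,30),[18,29),[17,28),[16,27); WM=25; [14,25) fires=5
i=15 t=30 v=7: → [30,41),[29,40),[28,39),[27,38),[26,37),[25,36),[24,35),[23,34),[22,33),[21,32),[20,31); WM=29; [15,26) fires=6 [16,27) fires=7 [17,28) fires=7 [18,29) fires=7

[0,11)=4 [1,12)=5 [2,13)=5 [3,14)=4 [4,15)=5 [5,16)=4 [6,17)=4 [7,18)=4 [8,19)=3 [9,20)=5 [10,21)=5 [11,22)=5 [12,23)=4 [13,24)=5 [14,25)=5 [15,26)=6 [16,27)=7 [17,28)=7 [18,29)=7 [19,30)=7 [20,31)=6 [21,32)=6 [22,33)=5 [23,34)=5 [24,35)=4 [25,36)=4 [26,37)=2 [27,38)=1 [28,39)=1 [29,40)=1 [30,41)=1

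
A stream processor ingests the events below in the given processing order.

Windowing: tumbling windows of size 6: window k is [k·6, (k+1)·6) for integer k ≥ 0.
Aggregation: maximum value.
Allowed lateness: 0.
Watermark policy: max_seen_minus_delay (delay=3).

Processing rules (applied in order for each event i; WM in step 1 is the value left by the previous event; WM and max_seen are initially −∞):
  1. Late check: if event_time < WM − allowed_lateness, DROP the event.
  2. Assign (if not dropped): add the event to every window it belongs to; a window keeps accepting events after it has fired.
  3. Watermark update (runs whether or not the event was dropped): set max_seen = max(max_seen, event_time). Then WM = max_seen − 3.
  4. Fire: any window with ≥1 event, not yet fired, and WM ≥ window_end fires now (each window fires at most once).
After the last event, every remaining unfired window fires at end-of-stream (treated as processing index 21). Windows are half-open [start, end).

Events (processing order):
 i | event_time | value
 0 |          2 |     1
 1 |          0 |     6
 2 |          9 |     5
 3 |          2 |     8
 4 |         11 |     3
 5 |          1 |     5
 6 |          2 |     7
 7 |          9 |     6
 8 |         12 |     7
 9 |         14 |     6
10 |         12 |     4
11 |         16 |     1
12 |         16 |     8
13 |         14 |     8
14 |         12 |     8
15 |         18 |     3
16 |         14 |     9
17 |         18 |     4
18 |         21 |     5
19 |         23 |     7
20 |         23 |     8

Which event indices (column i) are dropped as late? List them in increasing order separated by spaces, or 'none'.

i=0 t=2 v=1: → [0,6); WM=-1
i=1 t=0 v=6: → [0,6); WM=-1
i=2 t=9 v=5: → [6,12); WM=6; [0,6) fires=6
i=3 t=2 v=8: DROP (t<6-0); WM=6
i=4 t=11 v=3: → [6,12); WM=8
i=5 t=1 v=5: DROP (t<8-0); WM=8
i=6 t=2 v=7: DROP (t<8-0); WM=8
i=7 t=9 v=6: → [6,12); WM=8
i=8 t=12 v=7: → [12,18); WM=9
i=9 t=14 v=6: → [12,18); WM=11
i=10 t=12 v=4: → [12,18); WM=11
i=11 t=16 v=1: → [12,18); WM=13; [6,12) fires=6
i=12 t=16 v=8: → [12,18); WM=13
i=13 t=14 v=8: → [12,18); WM=13
i=14 t=12 v=8: DROP (t<13-0); WM=13
i=15 t=18 v=3: → [18,24); WM=15
i=16 t=14 v=9: DROP (t<15-0); WM=15
i=17 t=18 v=4: → [18,24); WM=15
i=18 t=21 v=5: → [18,24); WM=18; [12,18) fires=8
i=19 t=23 v=7: → [18,24); WM=20
i=20 t=23 v=8: → [18,24); WM=20

3 5 6 14 16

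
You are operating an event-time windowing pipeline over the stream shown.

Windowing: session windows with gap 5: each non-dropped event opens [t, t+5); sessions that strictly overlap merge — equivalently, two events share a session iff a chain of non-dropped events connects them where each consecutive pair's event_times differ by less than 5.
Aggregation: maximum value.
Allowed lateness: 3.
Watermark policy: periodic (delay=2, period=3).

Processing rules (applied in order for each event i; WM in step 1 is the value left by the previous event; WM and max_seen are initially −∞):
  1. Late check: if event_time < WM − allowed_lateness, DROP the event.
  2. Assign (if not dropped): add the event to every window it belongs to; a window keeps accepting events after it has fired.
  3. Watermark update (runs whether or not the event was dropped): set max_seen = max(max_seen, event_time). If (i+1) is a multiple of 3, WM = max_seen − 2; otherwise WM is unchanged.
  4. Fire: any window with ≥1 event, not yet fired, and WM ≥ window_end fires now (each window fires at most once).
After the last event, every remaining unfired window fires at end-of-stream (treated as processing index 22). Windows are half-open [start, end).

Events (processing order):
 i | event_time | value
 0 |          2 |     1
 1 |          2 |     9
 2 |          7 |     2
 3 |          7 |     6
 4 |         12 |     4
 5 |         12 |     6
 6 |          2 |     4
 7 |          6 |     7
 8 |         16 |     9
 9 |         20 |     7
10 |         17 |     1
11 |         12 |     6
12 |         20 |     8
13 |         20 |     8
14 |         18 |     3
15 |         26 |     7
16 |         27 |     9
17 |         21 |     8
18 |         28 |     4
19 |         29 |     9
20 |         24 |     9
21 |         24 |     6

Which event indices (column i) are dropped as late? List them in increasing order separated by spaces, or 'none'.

i=0 t=2 v=1: → [2,7); WM=−∞
i=1 t=2 v=9: → [2,7); WM=−∞
i=2 t=7 v=2: → [7,12); WM=5
i=3 t=7 v=6: → [7,12); WM=5
i=4 t=12 v=4: → [12,17); WM=5
i=5 t=12 v=6: → [12,17); WM=10
i=6 t=2 v=4: DROP (t<10-3); WM=10
i=7 t=6 v=7: DROP (t<10-3); WM=10
i=8 t=16 v=9: → [12,21); WM=14
i=9 t=20 v=7: → [12,25); WM=14
i=10 t=17 v=1: → [12,25); WM=14
i=11 t=12 v=6: → [12,25); WM=18
i=12 t=20 v=8: → [12,25); WM=18
i=13 t=20 v=8: → [12,25); WM=18
i=14 t=18 v=3: → [12,25); WM=18
i=15 t=26 v=7: → [26,31); WM=18
i=16 t=27 v=9: → [26,32); WM=18
i=17 t=21 v=8: → [12,26); WM=25
i=18 t=28 v=4: → [26,33); WM=25
i=19 t=29 v=9: → [26,34); WM=25
i=20 t=24 v=9: → [12,34); WM=27
i=21 t=24 v=6: → [12,34); WM=27

6 7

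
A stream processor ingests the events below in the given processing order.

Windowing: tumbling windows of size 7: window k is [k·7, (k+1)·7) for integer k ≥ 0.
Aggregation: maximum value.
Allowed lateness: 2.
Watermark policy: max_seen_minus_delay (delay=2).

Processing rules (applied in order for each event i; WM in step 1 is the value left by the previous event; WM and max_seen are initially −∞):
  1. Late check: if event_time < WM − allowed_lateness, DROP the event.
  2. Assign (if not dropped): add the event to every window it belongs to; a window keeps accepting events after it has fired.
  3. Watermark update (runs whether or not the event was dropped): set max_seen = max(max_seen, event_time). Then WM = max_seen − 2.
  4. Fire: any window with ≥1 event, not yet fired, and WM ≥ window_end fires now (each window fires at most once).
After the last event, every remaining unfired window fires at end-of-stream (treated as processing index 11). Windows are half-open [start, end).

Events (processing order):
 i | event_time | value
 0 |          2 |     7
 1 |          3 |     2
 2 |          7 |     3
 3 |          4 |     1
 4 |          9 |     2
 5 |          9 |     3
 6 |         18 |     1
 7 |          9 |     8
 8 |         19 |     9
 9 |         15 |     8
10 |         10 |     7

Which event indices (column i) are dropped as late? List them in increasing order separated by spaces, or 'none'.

7 10

i=0 t=2 v=7: → [0,7); WM=0
i=1 t=3 v=2: → [0,7); WM=1
i=2 t=7 v=3: → [7,14); WM=5
i=3 t=4 v=1: → [0,7); WM=5
i=4 t=9 v=2: → [7,14); WM=7; [0,7) fires=7
i=5 t=9 v=3: → [7,14); WM=7
i=6 t=18 v=1: → [14,21); WM=16; [7,14) fires=3
i=7 t=9 v=8: DROP (t<16-2); WM=16
i=8 t=19 v=9: → [14,21); WM=17
i=9 t=15 v=8: → [14,21); WM=17
i=10 t=10 v=7: DROP (t<17-2); WM=17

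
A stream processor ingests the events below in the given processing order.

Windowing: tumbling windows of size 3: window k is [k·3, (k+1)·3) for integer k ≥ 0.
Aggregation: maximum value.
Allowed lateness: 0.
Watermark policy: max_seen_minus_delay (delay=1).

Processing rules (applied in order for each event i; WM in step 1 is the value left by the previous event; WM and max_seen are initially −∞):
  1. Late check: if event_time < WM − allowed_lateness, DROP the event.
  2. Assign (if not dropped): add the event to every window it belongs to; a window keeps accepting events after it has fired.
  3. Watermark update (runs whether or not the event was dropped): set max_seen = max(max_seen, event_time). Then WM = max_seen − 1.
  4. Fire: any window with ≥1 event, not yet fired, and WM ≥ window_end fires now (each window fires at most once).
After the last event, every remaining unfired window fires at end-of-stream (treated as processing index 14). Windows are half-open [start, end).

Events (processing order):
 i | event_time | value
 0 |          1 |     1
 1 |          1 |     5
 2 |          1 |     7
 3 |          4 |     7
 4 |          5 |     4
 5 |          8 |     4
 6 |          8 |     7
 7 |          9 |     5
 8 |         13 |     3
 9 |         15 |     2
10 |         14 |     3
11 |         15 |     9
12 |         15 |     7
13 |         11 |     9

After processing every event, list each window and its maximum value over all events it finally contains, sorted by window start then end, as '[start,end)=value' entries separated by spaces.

[0,3)=7 [3,6)=7 [6,9)=7 [9,12)=5 [12,15)=3 [15,18)=9

i=0 t=1 v=1: → [0,3); WM=0
i=1 t=1 v=5: → [0,3); WM=0
i=2 t=1 v=7: → [0,3); WM=0
i=3 t=4 v=7: → [3,6); WM=3; [0,3) fires=7
i=4 t=5 v=4: → [3,6); WM=4
i=5 t=8 v=4: → [6,9); WM=7; [3,6) fires=7
i=6 t=8 v=7: → [6,9); WM=7
i=7 t=9 v=5: → [9,12); WM=8
i=8 t=13 v=3: → [12,15); WM=12; [6,9) fires=7 [9,12) fires=5
i=9 t=15 v=2: → [15,18); WM=14
i=10 t=14 v=3: → [12,15); WM=14
i=11 t=15 v=9: → [15,18); WM=14
i=12 t=15 v=7: → [15,18); WM=14
i=13 t=11 v=9: DROP (t<14-0); WM=14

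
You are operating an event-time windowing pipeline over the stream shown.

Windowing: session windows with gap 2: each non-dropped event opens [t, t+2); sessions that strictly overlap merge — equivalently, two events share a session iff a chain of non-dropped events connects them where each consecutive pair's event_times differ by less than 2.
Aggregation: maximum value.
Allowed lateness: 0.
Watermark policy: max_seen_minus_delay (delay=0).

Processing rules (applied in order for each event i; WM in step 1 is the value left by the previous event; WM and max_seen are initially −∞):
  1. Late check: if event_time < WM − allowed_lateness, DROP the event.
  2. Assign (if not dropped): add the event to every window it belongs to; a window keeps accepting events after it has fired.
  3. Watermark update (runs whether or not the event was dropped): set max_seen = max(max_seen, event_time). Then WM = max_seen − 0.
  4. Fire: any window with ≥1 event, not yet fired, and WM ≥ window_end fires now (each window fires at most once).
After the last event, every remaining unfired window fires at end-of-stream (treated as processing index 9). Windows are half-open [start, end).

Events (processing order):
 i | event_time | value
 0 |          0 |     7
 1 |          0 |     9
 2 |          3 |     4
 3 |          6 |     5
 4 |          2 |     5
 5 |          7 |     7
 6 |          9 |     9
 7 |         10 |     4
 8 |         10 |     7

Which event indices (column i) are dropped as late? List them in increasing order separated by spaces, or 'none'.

i=0 t=0 v=7: → [0,2); WM=0
i=1 t=0 v=9: → [0,2); WM=0
i=2 t=3 v=4: → [3,5); WM=3
i=3 t=6 v=5: → [6,8); WM=6
i=4 t=2 v=5: DROP (t<6-0); WM=6
i=5 t=7 v=7: → [6,9); WM=7
i=6 t=9 v=9: → [9,11); WM=9
i=7 t=10 v=4: → [9,12); WM=10
i=8 t=10 v=7: → [9,12); WM=10

4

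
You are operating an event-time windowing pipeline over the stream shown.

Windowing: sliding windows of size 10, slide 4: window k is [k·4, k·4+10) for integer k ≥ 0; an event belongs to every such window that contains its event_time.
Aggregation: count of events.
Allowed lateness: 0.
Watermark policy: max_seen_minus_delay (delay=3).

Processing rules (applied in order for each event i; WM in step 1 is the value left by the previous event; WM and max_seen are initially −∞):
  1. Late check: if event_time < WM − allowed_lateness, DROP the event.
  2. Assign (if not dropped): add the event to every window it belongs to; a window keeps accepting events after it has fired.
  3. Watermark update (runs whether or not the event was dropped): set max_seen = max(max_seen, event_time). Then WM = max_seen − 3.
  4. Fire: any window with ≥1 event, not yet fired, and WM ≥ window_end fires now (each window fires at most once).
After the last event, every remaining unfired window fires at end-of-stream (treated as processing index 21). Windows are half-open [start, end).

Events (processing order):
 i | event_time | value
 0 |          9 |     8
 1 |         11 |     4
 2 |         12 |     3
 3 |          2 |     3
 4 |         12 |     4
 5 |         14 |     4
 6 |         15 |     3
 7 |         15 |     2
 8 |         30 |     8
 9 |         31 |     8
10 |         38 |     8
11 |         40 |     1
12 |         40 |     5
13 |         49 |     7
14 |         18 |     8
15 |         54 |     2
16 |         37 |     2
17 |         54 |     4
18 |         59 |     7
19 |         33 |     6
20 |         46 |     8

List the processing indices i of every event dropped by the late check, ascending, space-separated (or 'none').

3 14 16 19 20

i=0 t=9 v=8: → [8,18),[4,14),[0,10); WM=6
i=1 t=11 v=4: → [8,18),[4,14); WM=8
i=2 t=12 v=3: → [12,22),[8,18),[4,14); WM=9
i=3 t=2 v=3: DROP (t<9-0); WM=9
i=4 t=12 v=4: → [12,22),[8,18),[4,14); WM=9
i=5 t=14 v=4: → [12,22),[8,18); WM=11; [0,10) fires=1
i=6 t=15 v=3: → [12,22),[8,18); WM=12
i=7 t=15 v=2: → [12,22),[8,18); WM=12
i=8 t=30 v=8: → [28,38),[24,34); WM=27; [4,14) fires=4 [8,18) fires=7 [12,22) fires=5
i=9 t=31 v=8: → [28,38),[24,34); WM=28
i=10 t=38 v=8: → [36,46),[32,42); WM=35; [24,34) fires=2
i=11 t=40 v=1: → [40,50),[36,46),[32,42); WM=37
i=12 t=40 v=5: → [40,50),[36,46),[32,42); WM=37
i=13 t=49 v=7: → [48,58),[44,54),[40,50); WM=46; [28,38) fires=2 [32,42) fires=3 [36,46) fires=3
i=14 t=18 v=8: DROP (t<46-0); WM=46
i=15 t=54 v=2: → [52,62),[48,58); WM=51; [40,50) fires=3
i=16 t=37 v=2: DROP (t<51-0); WM=51
i=17 t=54 v=4: → [52,62),[48,58); WM=51
i=18 t=59 v=7: → [56,66),[52,62); WM=56; [44,54) fires=1
i=19 t=33 v=6: DROP (t<56-0); WM=56
i=20 t=46 v=8: DROP (t<56-0); WM=56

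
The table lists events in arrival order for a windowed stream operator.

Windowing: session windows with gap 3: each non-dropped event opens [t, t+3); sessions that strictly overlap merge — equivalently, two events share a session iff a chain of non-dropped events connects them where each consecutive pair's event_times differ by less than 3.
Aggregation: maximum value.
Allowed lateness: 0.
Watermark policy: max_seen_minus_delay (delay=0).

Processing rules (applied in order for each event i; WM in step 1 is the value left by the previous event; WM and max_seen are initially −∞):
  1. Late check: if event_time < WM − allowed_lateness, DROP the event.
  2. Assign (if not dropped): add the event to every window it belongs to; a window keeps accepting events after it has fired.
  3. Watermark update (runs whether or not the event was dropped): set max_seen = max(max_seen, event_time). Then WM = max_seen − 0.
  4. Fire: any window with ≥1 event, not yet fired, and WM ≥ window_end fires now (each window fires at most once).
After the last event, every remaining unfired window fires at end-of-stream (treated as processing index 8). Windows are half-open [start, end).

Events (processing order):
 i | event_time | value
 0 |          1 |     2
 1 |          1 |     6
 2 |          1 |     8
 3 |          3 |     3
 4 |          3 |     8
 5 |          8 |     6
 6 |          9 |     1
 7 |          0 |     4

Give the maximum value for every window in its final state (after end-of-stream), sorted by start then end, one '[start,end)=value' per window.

[1,6)=8 [8,12)=6

i=0 t=1 v=2: → [1,4); WM=1
i=1 t=1 v=6: → [1,4); WM=1
i=2 t=1 v=8: → [1,4); WM=1
i=3 t=3 v=3: → [1,6); WM=3
i=4 t=3 v=8: → [1,6); WM=3
i=5 t=8 v=6: → [8,11); WM=8
i=6 t=9 v=1: → [8,12); WM=9
i=7 t=0 v=4: DROP (t<9-0); WM=9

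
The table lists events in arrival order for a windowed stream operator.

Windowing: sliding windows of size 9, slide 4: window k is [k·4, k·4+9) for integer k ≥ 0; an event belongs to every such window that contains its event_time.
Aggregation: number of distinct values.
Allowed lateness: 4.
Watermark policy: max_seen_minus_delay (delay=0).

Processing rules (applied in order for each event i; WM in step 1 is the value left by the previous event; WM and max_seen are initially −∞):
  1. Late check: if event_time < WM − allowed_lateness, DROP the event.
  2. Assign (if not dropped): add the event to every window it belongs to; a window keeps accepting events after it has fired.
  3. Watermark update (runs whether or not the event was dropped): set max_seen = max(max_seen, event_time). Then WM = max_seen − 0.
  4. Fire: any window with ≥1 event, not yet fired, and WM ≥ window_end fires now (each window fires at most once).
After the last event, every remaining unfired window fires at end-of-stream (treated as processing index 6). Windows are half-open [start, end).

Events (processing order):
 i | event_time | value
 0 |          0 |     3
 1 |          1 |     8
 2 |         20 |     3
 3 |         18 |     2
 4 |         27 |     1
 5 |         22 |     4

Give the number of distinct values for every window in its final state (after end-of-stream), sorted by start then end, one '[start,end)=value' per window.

[0,9)=2 [12,21)=2 [16,25)=2 [20,29)=2 [24,33)=1

i=0 t=0 v=3: → [0,9); WM=0
i=1 t=1 v=8: → [0,9); WM=1
i=2 t=20 v=3: → [20,29),[16,25),[12,21); WM=20; [0,9) fires=2
i=3 t=18 v=2: → [16,25),[12,21); WM=20
i=4 t=27 v=1: → [24,33),[20,29); WM=27; [12,21) fires=2 [16,25) fires=2
i=5 t=22 v=4: DROP (t<27-4); WM=27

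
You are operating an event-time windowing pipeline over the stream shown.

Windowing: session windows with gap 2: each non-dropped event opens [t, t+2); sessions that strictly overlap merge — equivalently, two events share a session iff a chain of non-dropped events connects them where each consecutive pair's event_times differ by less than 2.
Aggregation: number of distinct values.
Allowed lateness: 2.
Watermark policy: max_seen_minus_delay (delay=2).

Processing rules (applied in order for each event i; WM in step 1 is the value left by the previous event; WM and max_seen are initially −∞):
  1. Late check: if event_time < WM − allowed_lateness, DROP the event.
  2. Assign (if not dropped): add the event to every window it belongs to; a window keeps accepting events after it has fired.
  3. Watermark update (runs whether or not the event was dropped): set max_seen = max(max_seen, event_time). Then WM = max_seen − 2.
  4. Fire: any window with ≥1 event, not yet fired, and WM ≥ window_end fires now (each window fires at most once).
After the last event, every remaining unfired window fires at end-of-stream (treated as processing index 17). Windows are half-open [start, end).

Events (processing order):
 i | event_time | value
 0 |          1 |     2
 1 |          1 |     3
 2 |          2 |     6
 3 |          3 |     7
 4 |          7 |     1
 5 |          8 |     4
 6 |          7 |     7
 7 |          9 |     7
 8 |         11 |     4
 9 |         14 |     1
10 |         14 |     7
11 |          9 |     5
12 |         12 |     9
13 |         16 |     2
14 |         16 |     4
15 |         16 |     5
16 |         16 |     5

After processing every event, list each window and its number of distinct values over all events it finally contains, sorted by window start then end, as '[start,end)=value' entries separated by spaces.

[1,5)=4 [7,11)=3 [11,14)=2 [14,16)=2 [16,18)=3

i=0 t=1 v=2: → [1,3); WM=-1
i=1 t=1 v=3: → [1,3); WM=-1
i=2 t=2 v=6: → [1,4); WM=0
i=3 t=3 v=7: → [1,5); WM=1
i=4 t=7 v=1: → [7,9); WM=5
i=5 t=8 v=4: → [7,10); WM=6
i=6 t=7 v=7: → [7,10); WM=6
i=7 t=9 v=7: → [7,11); WM=7
i=8 t=11 v=4: → [11,13); WM=9
i=9 t=14 v=1: → [14,16); WM=12
i=10 t=14 v=7: → [14,16); WM=12
i=11 t=9 v=5: DROP (t<12-2); WM=12
i=12 t=12 v=9: → [11,14); WM=12
i=13 t=16 v=2: → [16,18); WM=14
i=14 t=16 v=4: → [16,18); WM=14
i=15 t=16 v=5: → [16,18); WM=14
i=16 t=16 v=5: → [16,18); WM=14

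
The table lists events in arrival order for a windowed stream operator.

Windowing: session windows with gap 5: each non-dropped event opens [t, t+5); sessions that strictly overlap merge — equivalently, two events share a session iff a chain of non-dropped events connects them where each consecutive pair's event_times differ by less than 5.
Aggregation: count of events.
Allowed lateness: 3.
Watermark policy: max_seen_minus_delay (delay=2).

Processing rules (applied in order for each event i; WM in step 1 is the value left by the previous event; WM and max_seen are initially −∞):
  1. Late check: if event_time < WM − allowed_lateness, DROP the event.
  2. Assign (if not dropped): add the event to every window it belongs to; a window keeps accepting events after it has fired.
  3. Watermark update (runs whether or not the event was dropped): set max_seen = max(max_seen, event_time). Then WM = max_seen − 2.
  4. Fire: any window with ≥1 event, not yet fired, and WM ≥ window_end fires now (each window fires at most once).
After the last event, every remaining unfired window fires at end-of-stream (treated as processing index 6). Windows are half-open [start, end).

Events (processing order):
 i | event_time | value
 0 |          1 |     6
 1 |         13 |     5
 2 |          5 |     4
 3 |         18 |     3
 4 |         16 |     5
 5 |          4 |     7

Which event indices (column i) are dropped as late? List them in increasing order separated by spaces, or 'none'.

i=0 t=1 v=6: → [1,6); WM=-1
i=1 t=13 v=5: → [13,18); WM=11
i=2 t=5 v=4: DROP (t<11-3); WM=11
i=3 t=18 v=3: → [18,23); WM=16
i=4 t=16 v=5: → [13,23); WM=16
i=5 t=4 v=7: DROP (t<16-3); WM=16

2 5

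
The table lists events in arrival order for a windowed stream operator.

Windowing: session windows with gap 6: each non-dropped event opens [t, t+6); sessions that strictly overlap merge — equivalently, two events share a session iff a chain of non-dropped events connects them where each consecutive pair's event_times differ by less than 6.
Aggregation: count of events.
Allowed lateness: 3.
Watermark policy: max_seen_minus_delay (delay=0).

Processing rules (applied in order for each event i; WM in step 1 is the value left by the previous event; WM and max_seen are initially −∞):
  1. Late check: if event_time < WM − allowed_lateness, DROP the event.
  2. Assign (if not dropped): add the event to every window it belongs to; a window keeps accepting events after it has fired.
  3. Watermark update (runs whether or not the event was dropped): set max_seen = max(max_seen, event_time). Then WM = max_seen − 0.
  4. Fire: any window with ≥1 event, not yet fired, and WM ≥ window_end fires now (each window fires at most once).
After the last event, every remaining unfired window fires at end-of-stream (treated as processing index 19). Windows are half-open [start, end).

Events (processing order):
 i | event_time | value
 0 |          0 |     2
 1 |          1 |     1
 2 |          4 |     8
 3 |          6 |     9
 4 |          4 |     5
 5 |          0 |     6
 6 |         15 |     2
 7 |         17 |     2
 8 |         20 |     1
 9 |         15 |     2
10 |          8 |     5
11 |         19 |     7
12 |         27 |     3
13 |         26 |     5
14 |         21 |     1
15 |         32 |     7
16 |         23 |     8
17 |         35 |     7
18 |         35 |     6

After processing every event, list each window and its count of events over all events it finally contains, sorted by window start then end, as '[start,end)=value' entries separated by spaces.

i=0 t=0 v=2: → [0,6); WM=0
i=1 t=1 v=1: → [0,7); WM=1
i=2 t=4 v=8: → [0,10); WM=4
i=3 t=6 v=9: → [0,12); WM=6
i=4 t=4 v=5: → [0,12); WM=6
i=5 t=0 v=6: DROP (t<6-3); WM=6
i=6 t=15 v=2: → [15,21); WM=15
i=7 t=17 v=2: → [15,23); WM=17
i=8 t=20 v=1: → [15,26); WM=20
i=9 t=15 v=2: DROP (t<20-3); WM=20
i=10 t=8 v=5: DROP (t<20-3); WM=20
i=11 t=19 v=7: → [15,26); WM=20
i=12 t=27 v=3: → [27,33); WM=27
i=13 t=26 v=5: → [26,33); WM=27
i=14 t=21 v=1: DROP (t<27-3); WM=27
i=15 t=32 v=7: → [26,38); WM=32
i=16 t=23 v=8: DROP (t<32-3); WM=32
i=17 t=35 v=7: → [26,41); WM=35
i=18 t=35 v=6: → [26,41); WM=35

[0,12)=5 [15,26)=4 [26,41)=5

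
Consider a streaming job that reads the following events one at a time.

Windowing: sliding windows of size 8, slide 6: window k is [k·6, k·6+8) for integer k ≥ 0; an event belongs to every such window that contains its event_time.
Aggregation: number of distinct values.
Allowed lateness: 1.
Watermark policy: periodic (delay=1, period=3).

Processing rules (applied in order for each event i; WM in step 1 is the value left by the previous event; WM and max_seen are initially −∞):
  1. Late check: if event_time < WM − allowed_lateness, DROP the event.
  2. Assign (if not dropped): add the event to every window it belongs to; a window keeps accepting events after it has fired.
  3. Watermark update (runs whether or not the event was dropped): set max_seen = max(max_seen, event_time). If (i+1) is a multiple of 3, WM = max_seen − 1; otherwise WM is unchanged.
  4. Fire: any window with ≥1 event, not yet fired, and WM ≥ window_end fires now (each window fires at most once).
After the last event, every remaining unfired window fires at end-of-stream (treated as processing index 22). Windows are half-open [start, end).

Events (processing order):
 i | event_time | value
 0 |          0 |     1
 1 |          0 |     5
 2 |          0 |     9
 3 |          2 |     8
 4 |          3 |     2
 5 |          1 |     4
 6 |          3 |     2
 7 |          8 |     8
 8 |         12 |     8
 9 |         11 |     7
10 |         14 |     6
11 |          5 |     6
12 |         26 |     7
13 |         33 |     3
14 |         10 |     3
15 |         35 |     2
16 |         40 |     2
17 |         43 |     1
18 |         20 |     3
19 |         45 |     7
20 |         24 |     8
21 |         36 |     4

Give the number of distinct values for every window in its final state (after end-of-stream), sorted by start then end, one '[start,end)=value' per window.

[0,8)=6 [6,14)=2 [12,20)=2 [24,32)=1 [30,38)=2 [36,44)=2 [42,50)=2

i=0 t=0 v=1: → [0,8); WM=−∞
i=1 t=0 v=5: → [0,8); WM=−∞
i=2 t=0 v=9: → [0,8); WM=-1
i=3 t=2 v=8: → [0,8); WM=-1
i=4 t=3 v=2: → [0,8); WM=-1
i=5 t=1 v=4: → [0,8); WM=2
i=6 t=3 v=2: → [0,8); WM=2
i=7 t=8 v=8: → [6,14); WM=2
i=8 t=12 v=8: → [12,20),[6,14); WM=11; [0,8) fires=6
i=9 t=11 v=7: → [6,14); WM=11
i=10 t=14 v=6: → [12,20); WM=11
i=11 t=5 v=6: DROP (t<11-1); WM=13
i=12 t=26 v=7: → [24,32); WM=13
i=13 t=33 v=3: → [30,38); WM=13
i=14 t=10 v=3: DROP (t<13-1); WM=32; [6,14) fires=2 [12,20) fires=2 [24,32) fires=1
i=15 t=35 v=2: → [30,38); WM=32
i=16 t=40 v=2: → [36,44); WM=32
i=17 t=43 v=1: → [42,50),[36,44); WM=42; [30,38) fires=2
i=18 t=20 v=3: DROP (t<42-1); WM=42
i=19 t=45 v=7: → [42,50); WM=42
i=20 t=24 v=8: DROP (t<42-1); WM=44; [36,44) fires=2
i=21 t=36 v=4: DROP (t<44-1); WM=44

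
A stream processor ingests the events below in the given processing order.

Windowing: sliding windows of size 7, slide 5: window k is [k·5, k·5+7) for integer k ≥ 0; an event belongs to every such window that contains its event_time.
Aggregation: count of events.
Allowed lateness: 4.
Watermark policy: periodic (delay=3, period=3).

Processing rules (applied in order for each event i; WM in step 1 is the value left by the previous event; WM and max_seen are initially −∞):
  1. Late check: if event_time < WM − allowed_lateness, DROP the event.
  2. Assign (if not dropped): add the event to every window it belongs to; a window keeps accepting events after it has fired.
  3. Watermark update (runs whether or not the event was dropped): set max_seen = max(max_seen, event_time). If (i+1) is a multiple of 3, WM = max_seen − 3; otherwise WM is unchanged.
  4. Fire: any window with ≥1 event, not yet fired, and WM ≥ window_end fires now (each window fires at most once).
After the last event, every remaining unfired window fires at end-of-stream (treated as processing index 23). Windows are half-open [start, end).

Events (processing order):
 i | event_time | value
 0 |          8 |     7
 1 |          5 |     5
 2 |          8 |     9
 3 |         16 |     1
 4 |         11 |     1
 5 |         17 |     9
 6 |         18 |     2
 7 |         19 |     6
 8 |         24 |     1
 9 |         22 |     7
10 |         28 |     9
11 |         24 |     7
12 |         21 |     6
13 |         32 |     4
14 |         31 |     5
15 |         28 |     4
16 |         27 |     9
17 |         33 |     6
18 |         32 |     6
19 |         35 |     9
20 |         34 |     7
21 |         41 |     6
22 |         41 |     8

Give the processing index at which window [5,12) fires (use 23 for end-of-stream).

i=0 t=8 v=7: → [5,12); WM=−∞
i=1 t=5 v=5: → [5,12),[0,7); WM=−∞
i=2 t=8 v=9: → [5,12); WM=5
i=3 t=16 v=1: → [15,22),[10,17); WM=5
i=4 t=11 v=1: → [10,17),[5,12); WM=5
i=5 t=17 v=9: → [15,22); WM=14; [0,7) fires=1 [5,12) fires=4
i=6 t=18 v=2: → [15,22); WM=14
i=7 t=19 v=6: → [15,22); WM=14
i=8 t=24 v=1: → [20,27); WM=21; [10,17) fires=2
i=9 t=22 v=7: → [20,27); WM=21
i=10 t=28 v=9: → [25,32); WM=21
i=11 t=24 v=7: → [20,27); WM=25; [15,22) fires=4
i=12 t=21 v=6: → [20,27),[15,22); WM=25
i=13 t=32 v=4: → [30,37); WM=25
i=14 t=31 v=5: → [30,37),[25,32); WM=29; [20,27) fires=4
i=15 t=28 v=4: → [25,32); WM=29
i=16 t=27 v=9: → [25,32); WM=29
i=17 t=33 v=6: → [30,37); WM=30
i=18 t=32 v=6: → [30,37); WM=30
i=19 t=35 v=9: → [35,42),[30,37); WM=30
i=20 t=34 v=7: → [30,37); WM=32; [25,32) fires=4
i=21 t=41 v=6: → [40,47),[35,42); WM=32
i=22 t=41 v=8: → [40,47),[35,42); WM=32

5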